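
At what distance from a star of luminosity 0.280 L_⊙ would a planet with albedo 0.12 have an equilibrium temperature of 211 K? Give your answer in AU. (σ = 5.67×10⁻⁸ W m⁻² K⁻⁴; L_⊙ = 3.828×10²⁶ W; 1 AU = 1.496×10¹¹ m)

d ≈ 0.864 AU

L = 0.280 × 3.828×10²⁶ = 1.07×10²⁶ W.
From T_eq⁴ = L(1−A)/(16πσd²): d = √[L(1−A)/(16πσT_eq⁴)].
d = √[1.07×10²⁶ × 0.88 / (16π × 5.67×10⁻⁸ × (211)⁴)] = 1.29×10¹¹ m = 0.864 AU.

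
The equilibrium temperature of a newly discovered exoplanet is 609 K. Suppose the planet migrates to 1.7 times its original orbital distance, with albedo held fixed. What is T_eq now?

T_eq ≈ 467 K

T_eq ∝ L^(1/4) · d^(−1/2).
T′ = 609 / 1.7^(1/2) = 467 K.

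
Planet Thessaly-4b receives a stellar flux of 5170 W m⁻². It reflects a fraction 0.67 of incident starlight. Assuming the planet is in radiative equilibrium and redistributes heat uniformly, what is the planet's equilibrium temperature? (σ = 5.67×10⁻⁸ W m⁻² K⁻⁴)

Energy balance: absorbed = emitted ⇒ πR²·S(1−A) = 4πR²·σT_eq⁴, so T_eq⁴ = S(1−A)/(4σ).
T_eq = [5170 × 0.33 / (4 × 5.67×10⁻⁸)]^(1/4) = (7.52×10⁹)^(1/4) = 295 K.

T_eq ≈ 295 K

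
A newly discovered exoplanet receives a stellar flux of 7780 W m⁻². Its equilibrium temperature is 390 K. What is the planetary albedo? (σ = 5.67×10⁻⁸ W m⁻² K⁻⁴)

From T_eq⁴ = S(1−A)/(4σ): 1−A = 4σT_eq⁴/S.
1−A = 4 × 5.67×10⁻⁸ × (390)⁴ / 7780 = 0.674.

A ≈ 0.33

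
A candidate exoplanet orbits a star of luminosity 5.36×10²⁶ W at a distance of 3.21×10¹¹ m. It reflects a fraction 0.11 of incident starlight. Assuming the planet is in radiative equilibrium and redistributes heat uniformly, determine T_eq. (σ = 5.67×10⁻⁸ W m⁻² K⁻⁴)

T_eq ≈ 201 K

Flux: S = L/(4πd²) = 5.36×10²⁶/(4π×(3.21×10¹¹)²) = 414 W m⁻².
Energy balance: absorbed = emitted ⇒ πR²·S(1−A) = 4πR²·σT_eq⁴, so T_eq⁴ = S(1−A)/(4σ).
T_eq = [414 × 0.89 / (4 × 5.67×10⁻⁸)]^(1/4) = (1.62×10⁹)^(1/4) = 201 K.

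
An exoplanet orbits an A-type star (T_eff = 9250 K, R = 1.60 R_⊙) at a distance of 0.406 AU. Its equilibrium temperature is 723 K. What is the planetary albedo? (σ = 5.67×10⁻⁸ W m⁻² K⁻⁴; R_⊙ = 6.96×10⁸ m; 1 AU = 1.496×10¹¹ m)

R_⋆ = 1.60 × 6.96×10⁸ = 1.11×10⁹ m.
d = 0.406 AU = 6.07×10¹⁰ m.
L = 4πR_⋆²σT_⋆⁴ = 4π(1.11×10⁹)² × 5.67×10⁻⁸ × (9250)⁴ = 6.47×10²⁷ W.
S = L/(4πd²) = 1.40×10⁵ W m⁻².
From T_eq⁴ = S(1−A)/(4σ): 1−A = 4σT_eq⁴/S.
1−A = 4 × 5.67×10⁻⁸ × (723)⁴ / 1.40×10⁵ = 0.444.

A ≈ 0.56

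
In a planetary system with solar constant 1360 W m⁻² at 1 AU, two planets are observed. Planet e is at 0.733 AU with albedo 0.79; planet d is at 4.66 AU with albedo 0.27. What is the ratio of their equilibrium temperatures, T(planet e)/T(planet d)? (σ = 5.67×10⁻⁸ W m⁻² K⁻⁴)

T_eq = [S₀(1−A)/(4σd²)]^(1/4), so T ∝ (1−A)^(1/4) / √d.
T₁ = [1360×0.21/(4×5.67×10⁻⁸×0.733²)]^(1/4) = 220.03 K.
T₂ = [1360×0.73/(4×5.67×10⁻⁸×4.66²)]^(1/4) = 119.15 K.

T₁/T₂ ≈ 1.847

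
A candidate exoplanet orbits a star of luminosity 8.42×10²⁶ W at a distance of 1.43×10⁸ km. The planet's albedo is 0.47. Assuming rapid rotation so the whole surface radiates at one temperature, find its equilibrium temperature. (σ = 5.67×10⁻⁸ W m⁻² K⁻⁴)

T_eq ≈ 296 K

d = 1.43×10⁸ km = 1.43×10¹¹ m.
Flux: S = L/(4πd²) = 8.42×10²⁶/(4π×(1.43×10¹¹)²) = 3280 W m⁻².
Energy balance: absorbed = emitted ⇒ πR²·S(1−A) = 4πR²·σT_eq⁴, so T_eq⁴ = S(1−A)/(4σ).
T_eq = [3280 × 0.53 / (4 × 5.67×10⁻⁸)]^(1/4) = (7.66×10⁹)^(1/4) = 296 K.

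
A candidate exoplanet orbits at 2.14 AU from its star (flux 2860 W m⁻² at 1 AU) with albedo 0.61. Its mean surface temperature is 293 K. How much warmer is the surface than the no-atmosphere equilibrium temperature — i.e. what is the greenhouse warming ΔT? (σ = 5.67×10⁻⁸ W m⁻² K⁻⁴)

ΔT ≈ 112.0 K

S = 2860/2.14² = 624.5 W m⁻².
T_eq = [S(1−A)/(4σ)]^(1/4) = [624.5×0.39/(4×5.67×10⁻⁸)]^(1/4) = 181.0 K.
ΔT = T_surf − T_eq = 293 − 181.0.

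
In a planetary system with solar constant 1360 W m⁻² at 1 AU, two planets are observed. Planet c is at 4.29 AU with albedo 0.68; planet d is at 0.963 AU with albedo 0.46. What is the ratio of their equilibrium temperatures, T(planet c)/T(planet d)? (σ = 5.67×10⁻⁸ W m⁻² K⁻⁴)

T_eq = [S₀(1−A)/(4σd²)]^(1/4), so T ∝ (1−A)^(1/4) / √d.
T₁ = [1360×0.32/(4×5.67×10⁻⁸×4.29²)]^(1/4) = 101.05 K.
T₂ = [1360×0.54/(4×5.67×10⁻⁸×0.963²)]^(1/4) = 243.09 K.

T₁/T₂ ≈ 0.416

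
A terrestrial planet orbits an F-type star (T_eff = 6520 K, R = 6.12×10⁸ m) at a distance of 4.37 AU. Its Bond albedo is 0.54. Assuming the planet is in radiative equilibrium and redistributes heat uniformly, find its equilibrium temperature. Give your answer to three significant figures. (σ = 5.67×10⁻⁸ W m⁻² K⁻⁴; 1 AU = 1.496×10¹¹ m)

d = 4.37 AU = 6.54×10¹¹ m.
L = 4πR_⋆²σT_⋆⁴ = 4π(6.12×10⁸)² × 5.67×10⁻⁸ × (6520)⁴ = 4.82×10²⁶ W.
S = L/(4πd²) = 89.8 W m⁻².
Energy balance: absorbed = emitted ⇒ πR²·S(1−A) = 4πR²·σT_eq⁴, so T_eq⁴ = S(1−A)/(4σ).
T_eq = [89.8 × 0.46 / (4 × 5.67×10⁻⁸)]^(1/4) = (1.82×10⁸)^(1/4) = 116 K.

T_eq ≈ 116 K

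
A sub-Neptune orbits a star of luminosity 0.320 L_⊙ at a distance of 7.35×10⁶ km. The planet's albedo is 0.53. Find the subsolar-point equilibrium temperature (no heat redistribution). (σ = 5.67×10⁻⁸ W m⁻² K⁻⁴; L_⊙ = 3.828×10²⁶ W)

T_ss ≈ 1110 K

d = 7.35×10⁶ km = 7.35×10⁹ m.
L = 0.320 × 3.828×10²⁶ = 1.22×10²⁶ W.
Flux: S = L/(4πd²) = 1.22×10²⁶/(4π×(7.35×10⁹)²) = 1.80×10⁵ W m⁻².
At the subsolar point the surface absorbs S(1−A) and emits σT⁴ per unit area — no factor of 4, since only the local patch is in balance.
T = [1.80×10⁵ × 0.47 / 5.67×10⁻⁸]^(1/4) = (1.50×10¹²)^(1/4) = 1110 K.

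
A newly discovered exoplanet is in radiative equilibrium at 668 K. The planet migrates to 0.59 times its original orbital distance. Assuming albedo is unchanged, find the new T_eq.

T_eq ∝ L^(1/4) · d^(−1/2).
T′ = 668 / 0.59^(1/2) = 870 K.

T_eq ≈ 870 K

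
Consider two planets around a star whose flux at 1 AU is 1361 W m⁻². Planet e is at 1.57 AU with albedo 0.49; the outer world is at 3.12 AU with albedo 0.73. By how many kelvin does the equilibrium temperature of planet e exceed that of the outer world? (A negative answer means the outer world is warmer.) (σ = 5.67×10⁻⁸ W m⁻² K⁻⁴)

T_eq = [S₀(1−A)/(4σd²)]^(1/4), so T ∝ (1−A)^(1/4) / √d.
T₁ = [1361×0.51/(4×5.67×10⁻⁸×1.57²)]^(1/4) = 187.71 K.
T₂ = [1361×0.27/(4×5.67×10⁻⁸×3.12²)]^(1/4) = 113.58 K.

ΔT ≈ 74.1 K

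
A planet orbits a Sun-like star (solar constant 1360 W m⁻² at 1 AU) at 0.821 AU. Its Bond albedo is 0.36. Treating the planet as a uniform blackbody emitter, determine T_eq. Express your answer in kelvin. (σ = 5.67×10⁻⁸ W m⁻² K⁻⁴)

Flux at 0.821 AU: S = 1360/0.821² = 2020 W m⁻².
Energy balance: absorbed = emitted ⇒ πR²·S(1−A) = 4πR²·σT_eq⁴, so T_eq⁴ = S(1−A)/(4σ).
T_eq = [2020 × 0.64 / (4 × 5.67×10⁻⁸)]^(1/4) = (5.69×10⁹)^(1/4) = 275 K.

T_eq ≈ 275 K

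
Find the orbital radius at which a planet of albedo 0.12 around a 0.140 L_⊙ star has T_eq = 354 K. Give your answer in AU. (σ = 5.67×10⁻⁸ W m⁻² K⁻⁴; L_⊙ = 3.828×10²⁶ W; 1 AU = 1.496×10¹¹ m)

d ≈ 0.217 AU

L = 0.140 × 3.828×10²⁶ = 5.36×10²⁵ W.
From T_eq⁴ = L(1−A)/(16πσd²): d = √[L(1−A)/(16πσT_eq⁴)].
d = √[5.36×10²⁵ × 0.88 / (16π × 5.67×10⁻⁸ × (354)⁴)] = 3.25×10¹⁰ m = 0.217 AU.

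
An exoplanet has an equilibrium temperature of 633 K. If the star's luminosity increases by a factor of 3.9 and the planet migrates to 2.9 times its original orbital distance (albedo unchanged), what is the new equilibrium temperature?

T_eq ∝ L^(1/4) · d^(−1/2).
T′ = 633 × 3.9^(1/4) / 2.9^(1/2) = 522 K.

T_eq ≈ 522 K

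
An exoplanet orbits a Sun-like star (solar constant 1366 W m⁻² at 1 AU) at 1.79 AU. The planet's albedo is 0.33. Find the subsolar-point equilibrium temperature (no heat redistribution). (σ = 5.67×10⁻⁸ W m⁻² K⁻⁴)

T_ss ≈ 266 K

Flux at 1.79 AU: S = 1366/1.79² = 426 W m⁻².
At the subsolar point the surface absorbs S(1−A) and emits σT⁴ per unit area — no factor of 4, since only the local patch is in balance.
T = [426 × 0.67 / 5.67×10⁻⁸]^(1/4) = (5.04×10⁹)^(1/4) = 266 K.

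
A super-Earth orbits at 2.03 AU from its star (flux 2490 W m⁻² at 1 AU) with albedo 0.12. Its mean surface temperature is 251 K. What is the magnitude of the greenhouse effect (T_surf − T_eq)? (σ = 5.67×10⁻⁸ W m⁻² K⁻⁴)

ΔT ≈ 31.0 K

S = 2490/2.03² = 604.2 W m⁻².
T_eq = [S(1−A)/(4σ)]^(1/4) = [604.2×0.88/(4×5.67×10⁻⁸)]^(1/4) = 220.0 K.
ΔT = T_surf − T_eq = 251 − 220.0.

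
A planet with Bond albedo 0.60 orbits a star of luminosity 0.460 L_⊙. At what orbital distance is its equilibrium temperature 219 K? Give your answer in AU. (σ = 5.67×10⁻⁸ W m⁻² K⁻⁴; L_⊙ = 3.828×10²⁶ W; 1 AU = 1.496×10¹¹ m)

d ≈ 0.693 AU

L = 0.460 × 3.828×10²⁶ = 1.76×10²⁶ W.
From T_eq⁴ = L(1−A)/(16πσd²): d = √[L(1−A)/(16πσT_eq⁴)].
d = √[1.76×10²⁶ × 0.40 / (16π × 5.67×10⁻⁸ × (219)⁴)] = 1.04×10¹¹ m = 0.693 AU.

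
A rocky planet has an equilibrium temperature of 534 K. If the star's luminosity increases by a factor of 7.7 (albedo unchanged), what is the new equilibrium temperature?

T_eq ∝ L^(1/4) · d^(−1/2).
T′ = 534 × 7.7^(1/4) = 890 K.

T_eq ≈ 890 K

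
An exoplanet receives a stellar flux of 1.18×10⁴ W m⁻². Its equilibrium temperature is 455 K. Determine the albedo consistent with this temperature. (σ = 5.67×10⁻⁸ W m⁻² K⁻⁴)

From T_eq⁴ = S(1−A)/(4σ): 1−A = 4σT_eq⁴/S.
1−A = 4 × 5.67×10⁻⁸ × (455)⁴ / 1.18×10⁴ = 0.824.

A ≈ 0.18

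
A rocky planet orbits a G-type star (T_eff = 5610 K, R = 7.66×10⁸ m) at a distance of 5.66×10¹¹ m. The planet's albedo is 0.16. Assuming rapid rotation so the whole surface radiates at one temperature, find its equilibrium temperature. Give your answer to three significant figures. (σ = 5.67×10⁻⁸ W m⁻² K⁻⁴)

T_eq ≈ 140 K

L = 4πR_⋆²σT_⋆⁴ = 4π(7.66×10⁸)² × 5.67×10⁻⁸ × (5610)⁴ = 4.14×10²⁶ W.
S = L/(4πd²) = 103 W m⁻².
Energy balance: absorbed = emitted ⇒ πR²·S(1−A) = 4πR²·σT_eq⁴, so T_eq⁴ = S(1−A)/(4σ).
T_eq = [103 × 0.84 / (4 × 5.67×10⁻⁸)]^(1/4) = (3.81×10⁸)^(1/4) = 140 K.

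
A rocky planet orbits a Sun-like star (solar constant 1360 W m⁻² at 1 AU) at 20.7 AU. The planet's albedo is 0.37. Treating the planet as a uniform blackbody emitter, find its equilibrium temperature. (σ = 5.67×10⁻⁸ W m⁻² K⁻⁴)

T_eq ≈ 54.5 K

Flux at 20.7 AU: S = 1360/20.7² = 3.17 W m⁻².
Energy balance: absorbed = emitted ⇒ πR²·S(1−A) = 4πR²·σT_eq⁴, so T_eq⁴ = S(1−A)/(4σ).
T_eq = [3.17 × 0.63 / (4 × 5.67×10⁻⁸)]^(1/4) = (8.82×10⁶)^(1/4) = 54.5 K.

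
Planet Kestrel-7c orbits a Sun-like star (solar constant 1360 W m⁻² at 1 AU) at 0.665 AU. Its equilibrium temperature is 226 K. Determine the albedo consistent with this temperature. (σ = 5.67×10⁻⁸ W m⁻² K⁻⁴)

Flux at 0.665 AU: S = 1360/0.665² = 3080 W m⁻².
From T_eq⁴ = S(1−A)/(4σ): 1−A = 4σT_eq⁴/S.
1−A = 4 × 5.67×10⁻⁸ × (226)⁴ / 3080 = 0.192.

A ≈ 0.81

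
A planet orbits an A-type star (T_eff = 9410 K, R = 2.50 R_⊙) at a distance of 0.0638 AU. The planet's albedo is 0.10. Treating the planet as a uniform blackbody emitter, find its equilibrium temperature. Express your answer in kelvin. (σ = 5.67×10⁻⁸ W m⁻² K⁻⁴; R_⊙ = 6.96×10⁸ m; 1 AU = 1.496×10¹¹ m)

T_eq ≈ 2770 K

R_⋆ = 2.50 × 6.96×10⁸ = 1.74×10⁹ m.
d = 0.0638 AU = 9.54×10⁹ m.
L = 4πR_⋆²σT_⋆⁴ = 4π(1.74×10⁹)² × 5.67×10⁻⁸ × (9410)⁴ = 1.69×10²⁸ W.
S = L/(4πd²) = 1.48×10⁷ W m⁻².
Energy balance: absorbed = emitted ⇒ πR²·S(1−A) = 4πR²·σT_eq⁴, so T_eq⁴ = S(1−A)/(4σ).
T_eq = [1.48×10⁷ × 0.90 / (4 × 5.67×10⁻⁸)]^(1/4) = (5.86×10¹³)^(1/4) = 2770 K.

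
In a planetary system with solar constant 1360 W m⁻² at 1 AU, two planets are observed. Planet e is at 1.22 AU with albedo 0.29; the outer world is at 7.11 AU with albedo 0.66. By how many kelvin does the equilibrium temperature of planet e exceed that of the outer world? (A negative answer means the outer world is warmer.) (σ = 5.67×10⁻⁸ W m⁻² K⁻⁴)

ΔT ≈ 151.6 K

T_eq = [S₀(1−A)/(4σd²)]^(1/4), so T ∝ (1−A)^(1/4) / √d.
T₁ = [1360×0.71/(4×5.67×10⁻⁸×1.22²)]^(1/4) = 231.26 K.
T₂ = [1360×0.34/(4×5.67×10⁻⁸×7.11²)]^(1/4) = 79.69 K.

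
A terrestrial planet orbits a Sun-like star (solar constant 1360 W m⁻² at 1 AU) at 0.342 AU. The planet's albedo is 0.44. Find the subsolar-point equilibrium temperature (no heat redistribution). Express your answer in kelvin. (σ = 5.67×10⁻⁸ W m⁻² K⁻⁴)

T_ss ≈ 582 K

Flux at 0.342 AU: S = 1360/0.342² = 1.16×10⁴ W m⁻².
At the subsolar point the surface absorbs S(1−A) and emits σT⁴ per unit area — no factor of 4, since only the local patch is in balance.
T = [1.16×10⁴ × 0.56 / 5.67×10⁻⁸]^(1/4) = (1.15×10¹¹)^(1/4) = 582 K.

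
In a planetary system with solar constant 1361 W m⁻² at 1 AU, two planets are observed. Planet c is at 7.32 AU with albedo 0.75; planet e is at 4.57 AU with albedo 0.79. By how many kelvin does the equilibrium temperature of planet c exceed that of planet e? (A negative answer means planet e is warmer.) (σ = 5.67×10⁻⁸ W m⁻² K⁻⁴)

ΔT ≈ -15.4 K

T_eq = [S₀(1−A)/(4σd²)]^(1/4), so T ∝ (1−A)^(1/4) / √d.
T₁ = [1361×0.25/(4×5.67×10⁻⁸×7.32²)]^(1/4) = 72.74 K.
T₂ = [1361×0.21/(4×5.67×10⁻⁸×4.57²)]^(1/4) = 88.14 K.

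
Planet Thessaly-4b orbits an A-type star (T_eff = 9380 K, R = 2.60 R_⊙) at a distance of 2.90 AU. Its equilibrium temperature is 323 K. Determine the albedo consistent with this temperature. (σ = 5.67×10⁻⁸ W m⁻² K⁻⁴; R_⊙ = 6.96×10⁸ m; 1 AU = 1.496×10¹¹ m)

R_⋆ = 2.60 × 6.96×10⁸ = 1.81×10⁹ m.
d = 2.90 AU = 4.34×10¹¹ m.
L = 4πR_⋆²σT_⋆⁴ = 4π(1.81×10⁹)² × 5.67×10⁻⁸ × (9380)⁴ = 1.81×10²⁸ W.
S = L/(4πd²) = 7640 W m⁻².
From T_eq⁴ = S(1−A)/(4σ): 1−A = 4σT_eq⁴/S.
1−A = 4 × 5.67×10⁻⁸ × (323)⁴ / 7640 = 0.323.

A ≈ 0.68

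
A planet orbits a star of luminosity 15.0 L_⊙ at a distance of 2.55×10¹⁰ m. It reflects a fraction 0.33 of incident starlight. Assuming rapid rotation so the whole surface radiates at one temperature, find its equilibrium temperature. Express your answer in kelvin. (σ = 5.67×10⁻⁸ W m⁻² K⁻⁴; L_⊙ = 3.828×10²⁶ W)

L = 15.0 × 3.828×10²⁶ = 5.74×10²⁷ W.
Flux: S = L/(4πd²) = 5.74×10²⁷/(4π×(2.55×10¹⁰)²) = 7.03×10⁵ W m⁻².
Energy balance: absorbed = emitted ⇒ πR²·S(1−A) = 4πR²·σT_eq⁴, so T_eq⁴ = S(1−A)/(4σ).
T_eq = [7.03×10⁵ × 0.67 / (4 × 5.67×10⁻⁸)]^(1/4) = (2.08×10¹²)^(1/4) = 1200 K.

T_eq ≈ 1200 K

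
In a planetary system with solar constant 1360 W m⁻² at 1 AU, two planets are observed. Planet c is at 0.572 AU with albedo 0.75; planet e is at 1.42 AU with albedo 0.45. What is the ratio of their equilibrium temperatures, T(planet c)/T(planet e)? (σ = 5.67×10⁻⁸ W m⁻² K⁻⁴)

T₁/T₂ ≈ 1.294

T_eq = [S₀(1−A)/(4σd²)]^(1/4), so T ∝ (1−A)^(1/4) / √d.
T₁ = [1360×0.25/(4×5.67×10⁻⁸×0.572²)]^(1/4) = 260.17 K.
T₂ = [1360×0.55/(4×5.67×10⁻⁸×1.42²)]^(1/4) = 201.10 K.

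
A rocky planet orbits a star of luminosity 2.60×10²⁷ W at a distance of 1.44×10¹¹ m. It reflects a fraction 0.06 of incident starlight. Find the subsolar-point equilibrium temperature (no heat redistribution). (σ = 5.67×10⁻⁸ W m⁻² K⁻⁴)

T_ss ≈ 638 K

Flux: S = L/(4πd²) = 2.60×10²⁷/(4π×(1.44×10¹¹)²) = 9980 W m⁻².
At the subsolar point the surface absorbs S(1−A) and emits σT⁴ per unit area — no factor of 4, since only the local patch is in balance.
T = [9980 × 0.94 / 5.67×10⁻⁸]^(1/4) = (1.65×10¹¹)^(1/4) = 638 K.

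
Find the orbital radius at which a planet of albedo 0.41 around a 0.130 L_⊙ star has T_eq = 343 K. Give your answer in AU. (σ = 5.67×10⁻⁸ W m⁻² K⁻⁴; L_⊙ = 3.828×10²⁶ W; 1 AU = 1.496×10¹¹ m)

d ≈ 0.182 AU

L = 0.130 × 3.828×10²⁶ = 4.98×10²⁵ W.
From T_eq⁴ = L(1−A)/(16πσd²): d = √[L(1−A)/(16πσT_eq⁴)].
d = √[4.98×10²⁵ × 0.59 / (16π × 5.67×10⁻⁸ × (343)⁴)] = 2.73×10¹⁰ m = 0.182 AU.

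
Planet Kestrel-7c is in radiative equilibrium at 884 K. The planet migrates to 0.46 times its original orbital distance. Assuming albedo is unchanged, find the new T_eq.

T_eq ∝ L^(1/4) · d^(−1/2).
T′ = 884 / 0.46^(1/2) = 1300 K.

T_eq ≈ 1300 K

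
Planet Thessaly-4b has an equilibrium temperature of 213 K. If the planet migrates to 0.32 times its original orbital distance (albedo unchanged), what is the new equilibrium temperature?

T_eq ≈ 377 K

T_eq ∝ L^(1/4) · d^(−1/2).
T′ = 213 / 0.32^(1/2) = 377 K.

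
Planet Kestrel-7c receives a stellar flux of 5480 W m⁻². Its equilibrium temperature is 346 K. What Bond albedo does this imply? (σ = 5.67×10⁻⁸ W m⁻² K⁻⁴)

From T_eq⁴ = S(1−A)/(4σ): 1−A = 4σT_eq⁴/S.
1−A = 4 × 5.67×10⁻⁸ × (346)⁴ / 5480 = 0.593.

A ≈ 0.41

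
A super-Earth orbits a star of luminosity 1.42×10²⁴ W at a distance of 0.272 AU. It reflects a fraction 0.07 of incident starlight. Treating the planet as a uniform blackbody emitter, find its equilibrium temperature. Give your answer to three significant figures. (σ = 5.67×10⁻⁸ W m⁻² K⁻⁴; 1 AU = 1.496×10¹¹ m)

d = 0.272 AU = 4.07×10¹⁰ m.
Flux: S = L/(4πd²) = 1.42×10²⁴/(4π×(4.07×10¹⁰)²) = 68.2 W m⁻².
Energy balance: absorbed = emitted ⇒ πR²·S(1−A) = 4πR²·σT_eq⁴, so T_eq⁴ = S(1−A)/(4σ).
T_eq = [68.2 × 0.93 / (4 × 5.67×10⁻⁸)]^(1/4) = (2.80×10⁸)^(1/4) = 129 K.

T_eq ≈ 129 K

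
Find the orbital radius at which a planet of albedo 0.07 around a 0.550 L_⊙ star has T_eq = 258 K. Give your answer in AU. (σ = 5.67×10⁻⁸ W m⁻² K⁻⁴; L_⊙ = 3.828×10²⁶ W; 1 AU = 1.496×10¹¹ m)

d ≈ 0.832 AU

L = 0.550 × 3.828×10²⁶ = 2.11×10²⁶ W.
From T_eq⁴ = L(1−A)/(16πσd²): d = √[L(1−A)/(16πσT_eq⁴)].
d = √[2.11×10²⁶ × 0.93 / (16π × 5.67×10⁻⁸ × (258)⁴)] = 1.25×10¹¹ m = 0.832 AU.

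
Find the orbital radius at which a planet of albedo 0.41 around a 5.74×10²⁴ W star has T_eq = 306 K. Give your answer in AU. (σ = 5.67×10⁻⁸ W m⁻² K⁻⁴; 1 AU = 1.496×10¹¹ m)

d ≈ 0.0778 AU

From T_eq⁴ = L(1−A)/(16πσd²): d = √[L(1−A)/(16πσT_eq⁴)].
d = √[5.74×10²⁴ × 0.59 / (16π × 5.67×10⁻⁸ × (306)⁴)] = 1.16×10¹⁰ m = 0.0778 AU.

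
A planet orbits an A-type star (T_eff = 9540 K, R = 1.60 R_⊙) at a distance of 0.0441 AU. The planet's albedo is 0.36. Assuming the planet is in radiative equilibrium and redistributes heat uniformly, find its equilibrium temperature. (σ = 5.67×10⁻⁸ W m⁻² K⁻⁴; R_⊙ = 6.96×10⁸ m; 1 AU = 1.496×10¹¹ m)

T_eq ≈ 2480 K

R_⋆ = 1.60 × 6.96×10⁸ = 1.11×10⁹ m.
d = 0.0441 AU = 6.60×10⁹ m.
L = 4πR_⋆²σT_⋆⁴ = 4π(1.11×10⁹)² × 5.67×10⁻⁸ × (9540)⁴ = 7.32×10²⁷ W.
S = L/(4πd²) = 1.34×10⁷ W m⁻².
Energy balance: absorbed = emitted ⇒ πR²·S(1−A) = 4πR²·σT_eq⁴, so T_eq⁴ = S(1−A)/(4σ).
T_eq = [1.34×10⁷ × 0.64 / (4 × 5.67×10⁻⁸)]^(1/4) = (3.78×10¹³)^(1/4) = 2480 K.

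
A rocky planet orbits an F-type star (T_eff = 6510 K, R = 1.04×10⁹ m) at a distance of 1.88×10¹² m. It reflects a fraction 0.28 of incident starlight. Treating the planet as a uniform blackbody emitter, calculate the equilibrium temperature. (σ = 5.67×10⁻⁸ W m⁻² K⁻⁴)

L = 4πR_⋆²σT_⋆⁴ = 4π(1.04×10⁹)² × 5.67×10⁻⁸ × (6510)⁴ = 1.38×10²⁷ W.
S = L/(4πd²) = 31.2 W m⁻².
Energy balance: absorbed = emitted ⇒ πR²·S(1−A) = 4πR²·σT_eq⁴, so T_eq⁴ = S(1−A)/(4σ).
T_eq = [31.2 × 0.72 / (4 × 5.67×10⁻⁸)]^(1/4) = (9.89×10⁷)^(1/4) = 99.7 K.

T_eq ≈ 99.7 K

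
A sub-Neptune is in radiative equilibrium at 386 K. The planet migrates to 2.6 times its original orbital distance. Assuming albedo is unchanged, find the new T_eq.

T_eq ≈ 239 K

T_eq ∝ L^(1/4) · d^(−1/2).
T′ = 386 / 2.6^(1/2) = 239 K.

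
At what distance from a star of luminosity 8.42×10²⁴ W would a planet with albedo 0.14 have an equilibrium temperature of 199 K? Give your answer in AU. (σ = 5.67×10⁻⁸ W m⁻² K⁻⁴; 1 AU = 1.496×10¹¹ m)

From T_eq⁴ = L(1−A)/(16πσd²): d = √[L(1−A)/(16πσT_eq⁴)].
d = √[8.42×10²⁴ × 0.86 / (16π × 5.67×10⁻⁸ × (199)⁴)] = 4.03×10¹⁰ m = 0.269 AU.

d ≈ 0.269 AU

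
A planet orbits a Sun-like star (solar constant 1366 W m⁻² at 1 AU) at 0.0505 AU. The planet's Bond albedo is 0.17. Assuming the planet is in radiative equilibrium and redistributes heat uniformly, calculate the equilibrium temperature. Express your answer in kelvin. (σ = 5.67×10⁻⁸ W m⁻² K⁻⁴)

Flux at 0.0505 AU: S = 1366/0.0505² = 5.36×10⁵ W m⁻².
Energy balance: absorbed = emitted ⇒ πR²·S(1−A) = 4πR²·σT_eq⁴, so T_eq⁴ = S(1−A)/(4σ).
T_eq = [5.36×10⁵ × 0.83 / (4 × 5.67×10⁻⁸)]^(1/4) = (1.96×10¹²)^(1/4) = 1180 K.

T_eq ≈ 1180 K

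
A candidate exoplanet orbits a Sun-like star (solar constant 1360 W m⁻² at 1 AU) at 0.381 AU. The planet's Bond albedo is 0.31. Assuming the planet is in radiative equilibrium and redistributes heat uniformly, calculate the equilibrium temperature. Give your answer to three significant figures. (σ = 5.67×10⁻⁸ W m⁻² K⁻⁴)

Flux at 0.381 AU: S = 1360/0.381² = 9370 W m⁻².
Energy balance: absorbed = emitted ⇒ πR²·S(1−A) = 4πR²·σT_eq⁴, so T_eq⁴ = S(1−A)/(4σ).
T_eq = [9370 × 0.69 / (4 × 5.67×10⁻⁸)]^(1/4) = (2.85×10¹⁰)^(1/4) = 411 K.

T_eq ≈ 411 K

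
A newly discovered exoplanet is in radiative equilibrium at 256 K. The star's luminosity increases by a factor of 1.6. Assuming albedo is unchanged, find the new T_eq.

T_eq ∝ L^(1/4) · d^(−1/2).
T′ = 256 × 1.6^(1/4) = 288 K.

T_eq ≈ 288 K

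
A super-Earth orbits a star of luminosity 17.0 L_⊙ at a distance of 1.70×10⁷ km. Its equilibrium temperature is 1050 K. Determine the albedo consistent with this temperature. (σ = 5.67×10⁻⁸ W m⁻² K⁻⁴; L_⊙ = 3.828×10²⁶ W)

A ≈ 0.85

d = 1.70×10⁷ km = 1.70×10¹⁰ m.
L = 17.0 × 3.828×10²⁶ = 6.51×10²⁷ W.
Flux: S = L/(4πd²) = 6.51×10²⁷/(4π×(1.70×10¹⁰)²) = 1.79×10⁶ W m⁻².
From T_eq⁴ = S(1−A)/(4σ): 1−A = 4σT_eq⁴/S.
1−A = 4 × 5.67×10⁻⁸ × (1050)⁴ / 1.79×10⁶ = 0.154.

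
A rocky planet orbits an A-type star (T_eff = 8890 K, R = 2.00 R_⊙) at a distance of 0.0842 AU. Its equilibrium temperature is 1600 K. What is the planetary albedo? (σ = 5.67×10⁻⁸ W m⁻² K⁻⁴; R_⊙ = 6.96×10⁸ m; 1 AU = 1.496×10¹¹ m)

R_⋆ = 2.00 × 6.96×10⁸ = 1.39×10⁹ m.
d = 0.0842 AU = 1.26×10¹⁰ m.
L = 4πR_⋆²σT_⋆⁴ = 4π(1.39×10⁹)² × 5.67×10⁻⁸ × (8890)⁴ = 8.62×10²⁷ W.
S = L/(4πd²) = 4.32×10⁶ W m⁻².
From T_eq⁴ = S(1−A)/(4σ): 1−A = 4σT_eq⁴/S.
1−A = 4 × 5.67×10⁻⁸ × (1600)⁴ / 4.32×10⁶ = 0.344.

A ≈ 0.66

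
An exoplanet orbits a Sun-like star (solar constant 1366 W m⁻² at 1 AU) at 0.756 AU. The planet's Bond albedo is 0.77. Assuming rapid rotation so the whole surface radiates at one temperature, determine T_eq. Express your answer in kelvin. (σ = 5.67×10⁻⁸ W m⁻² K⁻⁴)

T_eq ≈ 222 K

Flux at 0.756 AU: S = 1366/0.756² = 2390 W m⁻².
Energy balance: absorbed = emitted ⇒ πR²·S(1−A) = 4πR²·σT_eq⁴, so T_eq⁴ = S(1−A)/(4σ).
T_eq = [2390 × 0.23 / (4 × 5.67×10⁻⁸)]^(1/4) = (2.42×10⁹)^(1/4) = 222 K.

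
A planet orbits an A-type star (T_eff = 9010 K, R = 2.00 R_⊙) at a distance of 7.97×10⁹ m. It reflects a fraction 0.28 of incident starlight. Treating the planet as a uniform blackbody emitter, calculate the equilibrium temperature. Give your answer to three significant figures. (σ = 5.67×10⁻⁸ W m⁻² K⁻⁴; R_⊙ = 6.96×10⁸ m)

T_eq ≈ 2450 K

R_⋆ = 2.00 × 6.96×10⁸ = 1.39×10⁹ m.
L = 4πR_⋆²σT_⋆⁴ = 4π(1.39×10⁹)² × 5.67×10⁻⁸ × (9010)⁴ = 9.10×10²⁷ W.
S = L/(4πd²) = 1.14×10⁷ W m⁻².
Energy balance: absorbed = emitted ⇒ πR²·S(1−A) = 4πR²·σT_eq⁴, so T_eq⁴ = S(1−A)/(4σ).
T_eq = [1.14×10⁷ × 0.72 / (4 × 5.67×10⁻⁸)]^(1/4) = (3.62×10¹³)^(1/4) = 2450 K.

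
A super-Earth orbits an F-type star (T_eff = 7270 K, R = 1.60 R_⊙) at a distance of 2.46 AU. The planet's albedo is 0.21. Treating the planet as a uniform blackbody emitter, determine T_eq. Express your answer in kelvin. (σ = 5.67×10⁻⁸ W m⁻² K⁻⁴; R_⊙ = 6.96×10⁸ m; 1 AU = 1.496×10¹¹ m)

T_eq ≈ 267 K

R_⋆ = 1.60 × 6.96×10⁸ = 1.11×10⁹ m.
d = 2.46 AU = 3.68×10¹¹ m.
L = 4πR_⋆²σT_⋆⁴ = 4π(1.11×10⁹)² × 5.67×10⁻⁸ × (7270)⁴ = 2.47×10²⁷ W.
S = L/(4πd²) = 1450 W m⁻².
Energy balance: absorbed = emitted ⇒ πR²·S(1−A) = 4πR²·σT_eq⁴, so T_eq⁴ = S(1−A)/(4σ).
T_eq = [1450 × 0.79 / (4 × 5.67×10⁻⁸)]^(1/4) = (5.05×10⁹)^(1/4) = 267 K.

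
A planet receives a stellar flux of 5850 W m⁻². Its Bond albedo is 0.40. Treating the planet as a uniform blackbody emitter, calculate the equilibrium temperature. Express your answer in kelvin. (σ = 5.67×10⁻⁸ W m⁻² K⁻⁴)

Energy balance: absorbed = emitted ⇒ πR²·S(1−A) = 4πR²·σT_eq⁴, so T_eq⁴ = S(1−A)/(4σ).
T_eq = [5850 × 0.60 / (4 × 5.67×10⁻⁸)]^(1/4) = (1.55×10¹⁰)^(1/4) = 353 K.

T_eq ≈ 353 K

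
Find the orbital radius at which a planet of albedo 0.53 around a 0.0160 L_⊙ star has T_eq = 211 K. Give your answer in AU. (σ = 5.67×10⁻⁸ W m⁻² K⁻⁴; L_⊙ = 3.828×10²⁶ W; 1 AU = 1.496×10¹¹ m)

L = 0.0160 × 3.828×10²⁶ = 6.12×10²⁴ W.
From T_eq⁴ = L(1−A)/(16πσd²): d = √[L(1−A)/(16πσT_eq⁴)].
d = √[6.12×10²⁴ × 0.47 / (16π × 5.67×10⁻⁸ × (211)⁴)] = 2.26×10¹⁰ m = 0.151 AU.

d ≈ 0.151 AU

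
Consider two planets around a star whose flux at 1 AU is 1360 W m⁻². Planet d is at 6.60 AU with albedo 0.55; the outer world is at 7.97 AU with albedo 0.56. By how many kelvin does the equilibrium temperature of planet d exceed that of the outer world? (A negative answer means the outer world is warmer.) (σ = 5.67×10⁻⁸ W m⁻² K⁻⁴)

ΔT ≈ 8.4 K

T_eq = [S₀(1−A)/(4σd²)]^(1/4), so T ∝ (1−A)^(1/4) / √d.
T₁ = [1360×0.45/(4×5.67×10⁻⁸×6.60²)]^(1/4) = 88.72 K.
T₂ = [1360×0.44/(4×5.67×10⁻⁸×7.97²)]^(1/4) = 80.28 K.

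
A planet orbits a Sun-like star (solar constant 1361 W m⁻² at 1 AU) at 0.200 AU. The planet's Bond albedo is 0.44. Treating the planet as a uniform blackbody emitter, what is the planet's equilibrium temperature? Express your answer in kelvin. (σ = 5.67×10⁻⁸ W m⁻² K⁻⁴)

T_eq ≈ 538 K

Flux at 0.200 AU: S = 1361/0.200² = 3.40×10⁴ W m⁻².
Energy balance: absorbed = emitted ⇒ πR²·S(1−A) = 4πR²·σT_eq⁴, so T_eq⁴ = S(1−A)/(4σ).
T_eq = [3.40×10⁴ × 0.56 / (4 × 5.67×10⁻⁸)]^(1/4) = (8.40×10¹⁰)^(1/4) = 538 K.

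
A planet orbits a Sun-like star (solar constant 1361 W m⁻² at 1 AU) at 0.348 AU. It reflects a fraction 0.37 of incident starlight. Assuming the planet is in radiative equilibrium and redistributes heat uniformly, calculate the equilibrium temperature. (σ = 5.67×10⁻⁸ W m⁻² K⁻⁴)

T_eq ≈ 420 K

Flux at 0.348 AU: S = 1361/0.348² = 1.12×10⁴ W m⁻².
Energy balance: absorbed = emitted ⇒ πR²·S(1−A) = 4πR²·σT_eq⁴, so T_eq⁴ = S(1−A)/(4σ).
T_eq = [1.12×10⁴ × 0.63 / (4 × 5.67×10⁻⁸)]^(1/4) = (3.12×10¹⁰)^(1/4) = 420 K.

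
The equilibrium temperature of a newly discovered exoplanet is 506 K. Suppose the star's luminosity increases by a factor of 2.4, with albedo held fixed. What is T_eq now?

T_eq ≈ 630 K

T_eq ∝ L^(1/4) · d^(−1/2).
T′ = 506 × 2.4^(1/4) = 630 K.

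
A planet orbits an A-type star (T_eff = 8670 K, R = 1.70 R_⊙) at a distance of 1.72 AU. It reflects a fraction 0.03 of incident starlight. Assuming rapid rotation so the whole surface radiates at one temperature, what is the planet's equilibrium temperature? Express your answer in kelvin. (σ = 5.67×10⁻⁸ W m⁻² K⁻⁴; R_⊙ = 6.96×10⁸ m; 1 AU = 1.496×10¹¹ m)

R_⋆ = 1.70 × 6.96×10⁸ = 1.18×10⁹ m.
d = 1.72 AU = 2.57×10¹¹ m.
L = 4πR_⋆²σT_⋆⁴ = 4π(1.18×10⁹)² × 5.67×10⁻⁸ × (8670)⁴ = 5.64×10²⁷ W.
S = L/(4πd²) = 6770 W m⁻².
Energy balance: absorbed = emitted ⇒ πR²·S(1−A) = 4πR²·σT_eq⁴, so T_eq⁴ = S(1−A)/(4σ).
T_eq = [6770 × 0.97 / (4 × 5.67×10⁻⁸)]^(1/4) = (2.90×10¹⁰)^(1/4) = 413 K.

T_eq ≈ 413 K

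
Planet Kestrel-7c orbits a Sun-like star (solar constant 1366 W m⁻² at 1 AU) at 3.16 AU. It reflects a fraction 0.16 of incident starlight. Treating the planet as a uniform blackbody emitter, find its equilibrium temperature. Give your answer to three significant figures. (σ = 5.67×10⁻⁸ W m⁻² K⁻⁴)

T_eq ≈ 150 K

Flux at 3.16 AU: S = 1366/3.16² = 137 W m⁻².
Energy balance: absorbed = emitted ⇒ πR²·S(1−A) = 4πR²·σT_eq⁴, so T_eq⁴ = S(1−A)/(4σ).
T_eq = [137 × 0.84 / (4 × 5.67×10⁻⁸)]^(1/4) = (5.07×10⁸)^(1/4) = 150 K.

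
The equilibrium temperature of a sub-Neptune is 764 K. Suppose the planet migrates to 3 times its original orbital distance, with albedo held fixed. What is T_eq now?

T_eq ∝ L^(1/4) · d^(−1/2).
T′ = 764 / 3^(1/2) = 441 K.

T_eq ≈ 441 K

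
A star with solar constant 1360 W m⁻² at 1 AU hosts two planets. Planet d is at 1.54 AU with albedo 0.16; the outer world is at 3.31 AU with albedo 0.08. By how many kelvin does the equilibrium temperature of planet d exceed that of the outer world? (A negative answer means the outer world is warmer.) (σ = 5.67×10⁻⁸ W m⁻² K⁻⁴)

T_eq = [S₀(1−A)/(4σd²)]^(1/4), so T ∝ (1−A)^(1/4) / √d.
T₁ = [1360×0.84/(4×5.67×10⁻⁸×1.54²)]^(1/4) = 214.68 K.
T₂ = [1360×0.92/(4×5.67×10⁻⁸×3.31²)]^(1/4) = 149.80 K.

ΔT ≈ 64.9 K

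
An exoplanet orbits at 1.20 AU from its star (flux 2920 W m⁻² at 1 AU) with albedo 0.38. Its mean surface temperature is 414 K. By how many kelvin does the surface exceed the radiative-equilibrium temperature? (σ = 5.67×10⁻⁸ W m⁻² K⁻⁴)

S = 2920/1.20² = 2028 W m⁻².
T_eq = [S(1−A)/(4σ)]^(1/4) = [2028×0.62/(4×5.67×10⁻⁸)]^(1/4) = 272.9 K.
ΔT = T_surf − T_eq = 414 − 272.9.

ΔT ≈ 141.1 K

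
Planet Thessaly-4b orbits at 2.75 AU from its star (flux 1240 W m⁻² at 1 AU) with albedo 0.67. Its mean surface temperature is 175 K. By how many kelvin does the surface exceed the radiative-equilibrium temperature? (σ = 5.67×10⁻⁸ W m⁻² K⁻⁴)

ΔT ≈ 50.7 K

S = 1240/2.75² = 164.0 W m⁻².
T_eq = [S(1−A)/(4σ)]^(1/4) = [164.0×0.33/(4×5.67×10⁻⁸)]^(1/4) = 124.3 K.
ΔT = T_surf − T_eq = 175 − 124.3.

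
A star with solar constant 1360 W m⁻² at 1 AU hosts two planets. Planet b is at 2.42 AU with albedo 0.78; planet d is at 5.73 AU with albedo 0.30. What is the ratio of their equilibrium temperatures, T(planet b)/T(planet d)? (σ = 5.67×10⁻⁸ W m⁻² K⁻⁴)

T₁/T₂ ≈ 1.152

T_eq = [S₀(1−A)/(4σd²)]^(1/4), so T ∝ (1−A)^(1/4) / √d.
T₁ = [1360×0.22/(4×5.67×10⁻⁸×2.42²)]^(1/4) = 122.51 K.
T₂ = [1360×0.70/(4×5.67×10⁻⁸×5.73²)]^(1/4) = 106.33 K.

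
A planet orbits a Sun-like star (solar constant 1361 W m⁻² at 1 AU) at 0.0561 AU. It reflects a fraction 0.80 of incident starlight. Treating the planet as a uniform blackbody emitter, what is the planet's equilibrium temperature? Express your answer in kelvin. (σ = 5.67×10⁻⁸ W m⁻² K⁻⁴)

T_eq ≈ 786 K

Flux at 0.0561 AU: S = 1361/0.0561² = 4.32×10⁵ W m⁻².
Energy balance: absorbed = emitted ⇒ πR²·S(1−A) = 4πR²·σT_eq⁴, so T_eq⁴ = S(1−A)/(4σ).
T_eq = [4.32×10⁵ × 0.20 / (4 × 5.67×10⁻⁸)]^(1/4) = (3.81×10¹¹)^(1/4) = 786 K.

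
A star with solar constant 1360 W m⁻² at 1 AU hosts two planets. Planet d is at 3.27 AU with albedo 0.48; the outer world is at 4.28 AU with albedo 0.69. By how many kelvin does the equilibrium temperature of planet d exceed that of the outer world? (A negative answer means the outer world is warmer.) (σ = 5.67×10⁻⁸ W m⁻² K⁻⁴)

ΔT ≈ 30.3 K

T_eq = [S₀(1−A)/(4σd²)]^(1/4), so T ∝ (1−A)^(1/4) / √d.
T₁ = [1360×0.52/(4×5.67×10⁻⁸×3.27²)]^(1/4) = 130.68 K.
T₂ = [1360×0.31/(4×5.67×10⁻⁸×4.28²)]^(1/4) = 100.37 K.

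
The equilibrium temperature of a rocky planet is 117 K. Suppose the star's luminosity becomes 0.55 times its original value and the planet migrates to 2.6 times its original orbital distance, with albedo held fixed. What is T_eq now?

T_eq ∝ L^(1/4) · d^(−1/2).
T′ = 117 × 0.55^(1/4) / 2.6^(1/2) = 62.5 K.

T_eq ≈ 62.5 K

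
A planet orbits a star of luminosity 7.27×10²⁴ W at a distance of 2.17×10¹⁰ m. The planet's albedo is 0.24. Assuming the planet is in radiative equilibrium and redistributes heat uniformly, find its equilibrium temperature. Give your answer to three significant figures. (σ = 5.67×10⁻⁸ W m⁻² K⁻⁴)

T_eq ≈ 253 K

Flux: S = L/(4πd²) = 7.27×10²⁴/(4π×(2.17×10¹⁰)²) = 1230 W m⁻².
Energy balance: absorbed = emitted ⇒ πR²·S(1−A) = 4πR²·σT_eq⁴, so T_eq⁴ = S(1−A)/(4σ).
T_eq = [1230 × 0.76 / (4 × 5.67×10⁻⁸)]^(1/4) = (4.12×10⁹)^(1/4) = 253 K.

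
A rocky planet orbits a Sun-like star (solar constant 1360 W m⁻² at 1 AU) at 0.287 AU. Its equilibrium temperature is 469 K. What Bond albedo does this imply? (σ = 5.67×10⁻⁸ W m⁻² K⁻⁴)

Flux at 0.287 AU: S = 1360/0.287² = 1.65×10⁴ W m⁻².
From T_eq⁴ = S(1−A)/(4σ): 1−A = 4σT_eq⁴/S.
1−A = 4 × 5.67×10⁻⁸ × (469)⁴ / 1.65×10⁴ = 0.665.

A ≈ 0.34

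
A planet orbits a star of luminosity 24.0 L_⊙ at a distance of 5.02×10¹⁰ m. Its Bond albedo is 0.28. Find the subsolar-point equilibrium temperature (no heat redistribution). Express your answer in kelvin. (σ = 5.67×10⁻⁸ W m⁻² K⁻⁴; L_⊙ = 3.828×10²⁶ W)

T_ss ≈ 1390 K

L = 24.0 × 3.828×10²⁶ = 9.19×10²⁷ W.
Flux: S = L/(4πd²) = 9.19×10²⁷/(4π×(5.02×10¹⁰)²) = 2.90×10⁵ W m⁻².
At the subsolar point the surface absorbs S(1−A) and emits σT⁴ per unit area — no factor of 4, since only the local patch is in balance.
T = [2.90×10⁵ × 0.72 / 5.67×10⁻⁸]^(1/4) = (3.68×10¹²)^(1/4) = 1390 K.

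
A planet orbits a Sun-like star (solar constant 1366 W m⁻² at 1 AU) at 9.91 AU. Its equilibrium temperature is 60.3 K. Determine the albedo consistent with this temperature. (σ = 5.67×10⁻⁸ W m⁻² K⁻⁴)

A ≈ 0.78

Flux at 9.91 AU: S = 1366/9.91² = 13.9 W m⁻².
From T_eq⁴ = S(1−A)/(4σ): 1−A = 4σT_eq⁴/S.
1−A = 4 × 5.67×10⁻⁸ × (60.3)⁴ / 13.9 = 0.216.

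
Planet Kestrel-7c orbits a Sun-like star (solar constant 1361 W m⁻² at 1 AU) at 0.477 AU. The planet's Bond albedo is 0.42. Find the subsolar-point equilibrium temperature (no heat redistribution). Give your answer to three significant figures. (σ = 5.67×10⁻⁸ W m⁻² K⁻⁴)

T_ss ≈ 497 K

Flux at 0.477 AU: S = 1361/0.477² = 5980 W m⁻².
At the subsolar point the surface absorbs S(1−A) and emits σT⁴ per unit area — no factor of 4, since only the local patch is in balance.
T = [5980 × 0.58 / 5.67×10⁻⁸]^(1/4) = (6.12×10¹⁰)^(1/4) = 497 K.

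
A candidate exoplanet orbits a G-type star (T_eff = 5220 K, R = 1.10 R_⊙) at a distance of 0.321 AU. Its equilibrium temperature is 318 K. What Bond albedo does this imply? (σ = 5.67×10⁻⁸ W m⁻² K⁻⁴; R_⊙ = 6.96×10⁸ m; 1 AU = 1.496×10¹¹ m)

A ≈ 0.78

R_⋆ = 1.10 × 6.96×10⁸ = 7.66×10⁸ m.
d = 0.321 AU = 4.80×10¹⁰ m.
L = 4πR_⋆²σT_⋆⁴ = 4π(7.66×10⁸)² × 5.67×10⁻⁸ × (5220)⁴ = 3.10×10²⁶ W.
S = L/(4πd²) = 1.07×10⁴ W m⁻².
From T_eq⁴ = S(1−A)/(4σ): 1−A = 4σT_eq⁴/S.
1−A = 4 × 5.67×10⁻⁸ × (318)⁴ / 1.07×10⁴ = 0.217.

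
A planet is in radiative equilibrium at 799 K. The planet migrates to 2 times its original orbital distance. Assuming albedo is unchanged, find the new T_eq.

T_eq ∝ L^(1/4) · d^(−1/2).
T′ = 799 / 2^(1/2) = 565 K.

T_eq ≈ 565 K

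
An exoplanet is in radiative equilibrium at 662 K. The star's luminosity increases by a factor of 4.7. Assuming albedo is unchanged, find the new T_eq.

T_eq ∝ L^(1/4) · d^(−1/2).
T′ = 662 × 4.7^(1/4) = 975 K.

T_eq ≈ 975 K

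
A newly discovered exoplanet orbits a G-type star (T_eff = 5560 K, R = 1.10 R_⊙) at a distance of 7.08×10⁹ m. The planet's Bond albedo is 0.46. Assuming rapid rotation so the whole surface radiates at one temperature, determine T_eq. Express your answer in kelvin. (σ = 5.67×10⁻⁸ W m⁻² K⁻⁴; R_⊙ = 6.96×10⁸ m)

R_⋆ = 1.10 × 6.96×10⁸ = 7.66×10⁸ m.
L = 4πR_⋆²σT_⋆⁴ = 4π(7.66×10⁸)² × 5.67×10⁻⁸ × (5560)⁴ = 3.99×10²⁶ W.
S = L/(4πd²) = 6.34×10⁵ W m⁻².
Energy balance: absorbed = emitted ⇒ πR²·S(1−A) = 4πR²·σT_eq⁴, so T_eq⁴ = S(1−A)/(4σ).
T_eq = [6.34×10⁵ × 0.54 / (4 × 5.67×10⁻⁸)]^(1/4) = (1.51×10¹²)^(1/4) = 1110 K.

T_eq ≈ 1110 K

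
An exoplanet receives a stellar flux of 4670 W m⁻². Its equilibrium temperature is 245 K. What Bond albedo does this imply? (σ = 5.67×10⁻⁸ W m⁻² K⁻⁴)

From T_eq⁴ = S(1−A)/(4σ): 1−A = 4σT_eq⁴/S.
1−A = 4 × 5.67×10⁻⁸ × (245)⁴ / 4670 = 0.175.

A ≈ 0.83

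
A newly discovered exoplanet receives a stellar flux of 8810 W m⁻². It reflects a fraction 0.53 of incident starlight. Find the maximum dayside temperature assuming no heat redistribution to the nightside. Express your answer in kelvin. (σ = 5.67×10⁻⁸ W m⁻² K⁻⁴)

With no redistribution each surface element balances locally: S(1−A) = σT⁴.
T = [8810 × 0.47 / 5.67×10⁻⁸]^(1/4) = (7.30×10¹⁰)^(1/4) = 520 K.

T_ss ≈ 520 K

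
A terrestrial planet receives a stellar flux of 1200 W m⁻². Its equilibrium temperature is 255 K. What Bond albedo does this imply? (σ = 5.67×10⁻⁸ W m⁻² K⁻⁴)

A ≈ 0.20

From T_eq⁴ = S(1−A)/(4σ): 1−A = 4σT_eq⁴/S.
1−A = 4 × 5.67×10⁻⁸ × (255)⁴ / 1200 = 0.799.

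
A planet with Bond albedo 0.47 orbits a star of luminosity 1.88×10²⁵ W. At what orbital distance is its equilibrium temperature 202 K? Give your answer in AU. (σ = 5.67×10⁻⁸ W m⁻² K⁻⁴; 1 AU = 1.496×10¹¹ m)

d ≈ 0.306 AU

From T_eq⁴ = L(1−A)/(16πσd²): d = √[L(1−A)/(16πσT_eq⁴)].
d = √[1.88×10²⁵ × 0.53 / (16π × 5.67×10⁻⁸ × (202)⁴)] = 4.58×10¹⁰ m = 0.306 AU.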